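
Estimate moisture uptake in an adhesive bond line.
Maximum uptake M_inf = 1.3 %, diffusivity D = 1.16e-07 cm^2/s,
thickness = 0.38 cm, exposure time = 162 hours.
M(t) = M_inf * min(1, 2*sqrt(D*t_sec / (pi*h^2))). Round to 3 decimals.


Convert time: 162 h = 583200 s
ratio = min(1, 2*sqrt(1.16e-07*583200/(pi*0.38^2)))
= 0.772341
M(t) = 1.3 * 0.772341 = 1.004%

1.004


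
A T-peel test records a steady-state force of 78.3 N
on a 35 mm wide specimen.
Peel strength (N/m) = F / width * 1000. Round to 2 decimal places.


Peel strength = 78.3 / 35 * 1000
= 2237.14 N/m

2237.14


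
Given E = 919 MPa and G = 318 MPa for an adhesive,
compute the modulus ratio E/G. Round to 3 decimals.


E/G ratio = 919 / 318 = 2.890

2.890


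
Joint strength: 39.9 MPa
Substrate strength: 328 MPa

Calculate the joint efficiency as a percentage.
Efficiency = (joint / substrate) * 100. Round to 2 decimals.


Efficiency = (39.9 / 328) * 100 = 12.16%

12.16


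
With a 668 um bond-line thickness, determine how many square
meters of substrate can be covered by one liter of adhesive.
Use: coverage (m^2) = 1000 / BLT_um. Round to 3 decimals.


Coverage = 1000 / 668 = 1.497 m^2

1.497


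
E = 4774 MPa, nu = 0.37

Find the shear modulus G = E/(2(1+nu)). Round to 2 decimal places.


G = 4774 / (2 * 1.37)
= 1742.34 MPa

1742.34


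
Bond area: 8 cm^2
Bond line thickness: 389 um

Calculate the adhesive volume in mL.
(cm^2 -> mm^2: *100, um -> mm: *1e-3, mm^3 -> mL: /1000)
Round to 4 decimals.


V = 8*100 * 389*1e-3 / 1000
= 0.3112 mL

0.3112


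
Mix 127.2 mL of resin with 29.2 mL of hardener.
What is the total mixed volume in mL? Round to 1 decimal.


Total = 127.2 + 29.2 = 156.4 mL

156.4


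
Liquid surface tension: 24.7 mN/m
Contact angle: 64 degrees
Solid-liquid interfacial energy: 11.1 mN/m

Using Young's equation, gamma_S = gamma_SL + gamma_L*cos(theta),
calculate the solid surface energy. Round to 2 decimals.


gamma_S = 11.1 + 24.7 * cos(64)
= 21.93 mN/m

21.93


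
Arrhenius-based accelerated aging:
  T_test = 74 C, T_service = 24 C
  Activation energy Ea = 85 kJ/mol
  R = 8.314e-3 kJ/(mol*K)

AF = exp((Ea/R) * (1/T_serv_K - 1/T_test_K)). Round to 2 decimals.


T_test_K = 347.15, T_serv_K = 297.15
AF = exp((85/8.314e-3) * (1/297.15 - 1/347.15))
= 141.95

141.95


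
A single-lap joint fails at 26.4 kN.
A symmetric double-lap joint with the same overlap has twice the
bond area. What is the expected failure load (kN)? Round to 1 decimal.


Double-lap load = 2 * 26.4 = 52.8 kN

52.8


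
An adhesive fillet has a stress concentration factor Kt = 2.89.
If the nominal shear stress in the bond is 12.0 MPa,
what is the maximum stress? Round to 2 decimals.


Max stress = 12.0 * 2.89 = 34.68 MPa

34.68


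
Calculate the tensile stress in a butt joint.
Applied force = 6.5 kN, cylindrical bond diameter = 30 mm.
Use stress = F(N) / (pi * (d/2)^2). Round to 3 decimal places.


A = pi * 15.0^2 = 706.8583 mm^2
sigma = 6500.0 / 706.8583 = 9.196 MPa

9.196


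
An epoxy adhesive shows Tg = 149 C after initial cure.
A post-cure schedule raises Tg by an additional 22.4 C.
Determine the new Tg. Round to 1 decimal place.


New Tg = 149 + 22.4
= 171.4 C

171.4


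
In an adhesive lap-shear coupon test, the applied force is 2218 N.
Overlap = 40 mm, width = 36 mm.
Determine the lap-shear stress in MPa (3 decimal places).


stress = F / (overlap * width)
= 2218 / (40 * 36)
= 1.540 MPa

1.540


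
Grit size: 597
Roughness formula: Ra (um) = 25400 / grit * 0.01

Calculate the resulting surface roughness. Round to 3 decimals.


Ra = 25400 / 597 * 0.01
= 0.425 um

0.425


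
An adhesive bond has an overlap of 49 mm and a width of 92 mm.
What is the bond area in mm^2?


Bond area = overlap * width
= 49 * 92
= 4508 mm^2

4508


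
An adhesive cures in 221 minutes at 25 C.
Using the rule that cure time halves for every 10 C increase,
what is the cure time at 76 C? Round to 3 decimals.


Factor = 2^((76 - 25) / 10) = 34.2968
Cure time = 221 / 34.2968
= 6.444 minutes

6.444


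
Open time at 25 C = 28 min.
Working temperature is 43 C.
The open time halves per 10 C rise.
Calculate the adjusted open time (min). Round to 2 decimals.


factor = 2^((43 - 25) / 10) = 3.4822
ot = 28 / 3.4822 = 8.04 min

8.04


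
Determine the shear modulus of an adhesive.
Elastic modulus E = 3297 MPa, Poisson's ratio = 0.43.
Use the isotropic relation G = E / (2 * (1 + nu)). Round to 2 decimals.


G = 3297 / (2*(1+0.43)) = 3297 / 2.86
= 1152.80 MPa

1152.80


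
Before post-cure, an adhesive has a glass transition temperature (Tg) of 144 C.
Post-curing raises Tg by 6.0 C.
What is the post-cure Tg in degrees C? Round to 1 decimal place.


Tg_post = Tg_base + delta_Tg
= 144 + 6.0
= 150.0 C

150.0


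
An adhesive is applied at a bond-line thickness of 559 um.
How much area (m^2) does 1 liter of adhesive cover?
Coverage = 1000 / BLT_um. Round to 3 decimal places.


Coverage = 1000 / 559 = 1.789 m^2

1.789


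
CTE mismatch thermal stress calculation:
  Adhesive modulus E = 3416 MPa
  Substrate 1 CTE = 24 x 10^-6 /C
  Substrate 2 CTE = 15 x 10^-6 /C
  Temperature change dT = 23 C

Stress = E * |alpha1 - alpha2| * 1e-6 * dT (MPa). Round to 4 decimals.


delta_alpha = |24 - 15| = 9 x 10^-6/C
Stress = 3416 * 9e-6 * 23
= 0.7071 MPa

0.7071


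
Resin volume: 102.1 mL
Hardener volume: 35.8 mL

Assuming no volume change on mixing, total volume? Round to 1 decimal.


V_total = 102.1 + 35.8 = 137.9 mL

137.9


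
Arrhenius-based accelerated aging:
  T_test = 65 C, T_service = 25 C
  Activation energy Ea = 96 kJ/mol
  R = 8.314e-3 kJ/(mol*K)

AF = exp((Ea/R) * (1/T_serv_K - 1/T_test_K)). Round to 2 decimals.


T_test_K = 338.15, T_serv_K = 298.15
AF = exp((96/8.314e-3) * (1/298.15 - 1/338.15))
= 97.63

97.63


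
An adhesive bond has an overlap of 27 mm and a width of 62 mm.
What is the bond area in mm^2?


Bond area = overlap * width
= 27 * 62
= 1674 mm^2

1674


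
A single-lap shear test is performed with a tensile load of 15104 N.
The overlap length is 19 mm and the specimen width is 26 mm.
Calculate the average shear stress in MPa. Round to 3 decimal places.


Shear stress = F / (overlap * width)
= 15104 / (19 * 26)
= 15104 / 494
= 30.575 MPa

30.575


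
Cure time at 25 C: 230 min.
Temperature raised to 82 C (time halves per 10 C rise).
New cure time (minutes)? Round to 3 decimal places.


Acceleration factor = 2^(57/10) = 51.9842
New time = 230 / 51.9842 = 4.424 min

4.424


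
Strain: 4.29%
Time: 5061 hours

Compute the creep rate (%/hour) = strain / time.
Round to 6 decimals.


Creep rate = 4.29 / 5061
= 0.000848 %/h

0.000848


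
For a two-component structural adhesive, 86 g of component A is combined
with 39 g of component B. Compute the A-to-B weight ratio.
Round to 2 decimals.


Weight ratio A:B = 86 / 39
= 2.21

2.21


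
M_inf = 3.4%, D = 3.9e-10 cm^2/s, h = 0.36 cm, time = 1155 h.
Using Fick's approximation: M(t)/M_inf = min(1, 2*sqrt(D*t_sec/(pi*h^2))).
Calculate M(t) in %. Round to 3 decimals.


t = 4158000 s
ratio = min(1, 2*sqrt(3.9e-10*4158000/(pi*0.1296)))
= 0.126220
M(t) = 3.4 * 0.126220 = 0.429%

0.429


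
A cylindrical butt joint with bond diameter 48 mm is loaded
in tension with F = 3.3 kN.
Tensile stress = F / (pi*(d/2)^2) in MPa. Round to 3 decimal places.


Area = pi * (48/2)^2 = 1809.5574 mm^2
Stress = 3.3*1000 / 1809.5574
= 1.824 MPa

1.824


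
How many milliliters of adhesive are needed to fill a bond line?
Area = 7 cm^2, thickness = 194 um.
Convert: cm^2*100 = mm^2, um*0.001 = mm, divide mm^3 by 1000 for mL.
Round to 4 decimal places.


= (7 * 100) * (194 * 0.001) / 1000
= 0.1358 mL

0.1358


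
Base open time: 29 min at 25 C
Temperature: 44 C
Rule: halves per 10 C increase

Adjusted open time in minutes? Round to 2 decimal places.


Acceleration = 2^((44-25)/10) = 3.7321
Open time = 29 / 3.7321 = 7.77 min

7.77


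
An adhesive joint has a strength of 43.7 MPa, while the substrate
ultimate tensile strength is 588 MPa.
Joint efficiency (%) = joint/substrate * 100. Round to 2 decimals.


Efficiency = 43.7 / 588 * 100
= 7.43%

7.43


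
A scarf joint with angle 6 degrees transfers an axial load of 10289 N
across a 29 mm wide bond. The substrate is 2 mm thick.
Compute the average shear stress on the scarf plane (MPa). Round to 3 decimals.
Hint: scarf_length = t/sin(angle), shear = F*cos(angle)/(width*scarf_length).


scarf_length = 2 / sin(6 deg) = 19.1335 mm
cos(6 deg) = 0.994522
shear stress = 10289 * 0.994522 / (29 * 19.1335)
= 18.441 MPa

18.441


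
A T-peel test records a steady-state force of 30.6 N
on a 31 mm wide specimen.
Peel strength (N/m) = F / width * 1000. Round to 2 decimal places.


Peel strength = 30.6 / 31 * 1000
= 987.10 N/m

987.10


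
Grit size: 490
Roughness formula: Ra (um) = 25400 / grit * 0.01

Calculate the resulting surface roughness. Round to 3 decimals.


Ra = 25400 / 490 * 0.01
= 0.518 um

0.518


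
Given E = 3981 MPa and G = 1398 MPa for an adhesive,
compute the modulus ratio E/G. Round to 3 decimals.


E/G ratio = 3981 / 1398 = 2.848

2.848


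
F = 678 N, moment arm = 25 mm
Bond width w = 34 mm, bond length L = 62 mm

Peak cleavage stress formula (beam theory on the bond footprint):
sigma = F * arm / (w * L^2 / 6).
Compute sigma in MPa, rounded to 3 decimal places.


sigma = (678 * 25) / (34 * 3844 / 6)
= 16950 * 6 / 130696
= 101700 / 130696
= 0.778 MPa

0.778


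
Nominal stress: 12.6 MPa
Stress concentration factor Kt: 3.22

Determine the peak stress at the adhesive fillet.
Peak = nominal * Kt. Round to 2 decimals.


Peak stress = 12.6 * 3.22
= 40.57 MPa

40.57


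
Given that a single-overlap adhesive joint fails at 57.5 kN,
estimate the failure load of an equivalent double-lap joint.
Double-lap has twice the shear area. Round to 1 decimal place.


Double-lap factor = 2
Expected load = 57.5 * 2 = 115.0 kN

115.0


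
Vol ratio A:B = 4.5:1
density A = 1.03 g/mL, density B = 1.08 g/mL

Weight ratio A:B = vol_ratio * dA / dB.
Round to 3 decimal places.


Weight ratio = 4.5 * 1.03 / 1.08
= 4.292

4.292


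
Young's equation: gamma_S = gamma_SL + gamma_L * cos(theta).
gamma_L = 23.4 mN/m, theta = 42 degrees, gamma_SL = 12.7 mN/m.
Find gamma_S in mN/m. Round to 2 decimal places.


cos(42 deg) = 0.743145
gamma_S = 12.7 + 23.4 * 0.743145
= 30.09 mN/m

30.09


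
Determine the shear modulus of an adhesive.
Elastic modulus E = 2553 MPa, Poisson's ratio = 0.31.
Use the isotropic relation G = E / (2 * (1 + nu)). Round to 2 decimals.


G = 2553 / (2*(1+0.31)) = 2553 / 2.62
= 974.43 MPa

974.43


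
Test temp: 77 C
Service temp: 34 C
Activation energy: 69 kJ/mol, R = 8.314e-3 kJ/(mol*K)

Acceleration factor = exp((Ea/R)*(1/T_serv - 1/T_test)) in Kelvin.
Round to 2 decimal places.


AF = exp((69/0.008314)*(1/307.15 - 1/350.15))
= 27.61

27.61


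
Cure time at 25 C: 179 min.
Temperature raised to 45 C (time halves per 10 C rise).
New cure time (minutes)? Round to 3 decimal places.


Acceleration factor = 2^(20/10) = 4.0000
New time = 179 / 4.0000 = 44.750 min

44.750


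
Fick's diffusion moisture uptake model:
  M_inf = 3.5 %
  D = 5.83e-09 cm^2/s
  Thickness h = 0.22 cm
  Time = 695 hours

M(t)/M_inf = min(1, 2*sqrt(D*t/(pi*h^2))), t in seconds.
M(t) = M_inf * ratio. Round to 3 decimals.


t_sec = 695 * 3600 = 2502000
ratio = 2*sqrt(5.83e-09*2502000/(pi*0.22^2))
= min(1, 0.619456)
= 0.619456
M(t) = 3.5 * 0.619456 = 2.168 %

2.168


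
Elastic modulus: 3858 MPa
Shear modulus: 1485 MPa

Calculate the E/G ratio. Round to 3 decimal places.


E / G = 3858 / 1485 = 2.598

2.598


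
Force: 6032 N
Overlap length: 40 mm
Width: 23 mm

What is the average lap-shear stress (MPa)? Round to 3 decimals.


Average shear stress = F / (overlap * width)
= 6032 / (40 * 23)
= 6.557 MPa

6.557


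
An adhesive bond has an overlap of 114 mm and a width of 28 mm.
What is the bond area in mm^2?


Bond area = overlap * width
= 114 * 28
= 3192 mm^2

3192


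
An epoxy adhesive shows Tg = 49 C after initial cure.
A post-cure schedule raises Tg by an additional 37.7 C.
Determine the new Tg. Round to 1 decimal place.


New Tg = 49 + 37.7
= 86.7 C

86.7


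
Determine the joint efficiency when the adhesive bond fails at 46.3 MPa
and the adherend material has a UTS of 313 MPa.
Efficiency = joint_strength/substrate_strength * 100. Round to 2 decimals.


Joint efficiency = 46.3 / 313 * 100
= 14.79%

14.79


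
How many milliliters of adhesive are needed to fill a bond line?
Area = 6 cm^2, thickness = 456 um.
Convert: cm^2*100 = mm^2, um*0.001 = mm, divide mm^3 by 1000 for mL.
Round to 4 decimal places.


= (6 * 100) * (456 * 0.001) / 1000
= 0.2736 mL

0.2736


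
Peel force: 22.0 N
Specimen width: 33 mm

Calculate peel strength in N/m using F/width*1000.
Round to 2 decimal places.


Peel strength = 22.0 / 33 * 1000 = 666.67 N/m

666.67


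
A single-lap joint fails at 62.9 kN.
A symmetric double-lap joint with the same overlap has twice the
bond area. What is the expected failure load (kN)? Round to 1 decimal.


Double-lap load = 2 * 62.9 = 125.8 kN

125.8


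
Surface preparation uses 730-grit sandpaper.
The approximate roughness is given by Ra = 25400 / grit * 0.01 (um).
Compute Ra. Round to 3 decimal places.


Ra = 25400 / 730 * 0.01
= 254 / 730
= 0.348 um

0.348


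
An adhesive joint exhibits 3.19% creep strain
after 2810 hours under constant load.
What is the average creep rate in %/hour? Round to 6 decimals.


Creep rate = strain / time
= 3.19 / 2810
= 0.001135 %/h

0.001135


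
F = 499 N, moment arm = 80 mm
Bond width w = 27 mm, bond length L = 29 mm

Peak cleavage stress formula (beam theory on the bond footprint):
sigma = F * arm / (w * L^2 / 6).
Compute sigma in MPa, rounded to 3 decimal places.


sigma = (499 * 80) / (27 * 841 / 6)
= 39920 * 6 / 22707
= 239520 / 22707
= 10.548 MPa

10.548


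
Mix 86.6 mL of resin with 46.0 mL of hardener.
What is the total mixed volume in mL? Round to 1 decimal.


Total = 86.6 + 46.0 = 132.6 mL

132.6


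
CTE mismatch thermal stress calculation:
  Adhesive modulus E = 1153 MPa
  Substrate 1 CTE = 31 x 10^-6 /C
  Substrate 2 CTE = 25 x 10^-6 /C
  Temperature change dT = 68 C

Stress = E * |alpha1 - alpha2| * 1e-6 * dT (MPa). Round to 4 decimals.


delta_alpha = |31 - 25| = 6 x 10^-6/C
Stress = 1153 * 6e-6 * 68
= 0.4704 MPa

0.4704


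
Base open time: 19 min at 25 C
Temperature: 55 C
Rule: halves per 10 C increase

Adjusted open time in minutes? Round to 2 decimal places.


Acceleration = 2^((55-25)/10) = 8.0000
Open time = 19 / 8.0000 = 2.38 min

2.38


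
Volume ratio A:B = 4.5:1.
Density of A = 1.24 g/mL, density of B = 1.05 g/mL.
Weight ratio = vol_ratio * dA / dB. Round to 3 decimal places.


Wt ratio = 4.5 * 1.24 / 1.05
= 5.314

5.314


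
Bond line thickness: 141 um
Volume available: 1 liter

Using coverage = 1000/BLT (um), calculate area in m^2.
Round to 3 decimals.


1 L = 1e6 mm^3, thickness = 141 um = 0.141 mm
Area = 1e6 / 0.141 mm^2 = (1e6 / 0.141) / 1e6 m^2 = 1000 / 141 m^2
= 7.092 m^2

7.092


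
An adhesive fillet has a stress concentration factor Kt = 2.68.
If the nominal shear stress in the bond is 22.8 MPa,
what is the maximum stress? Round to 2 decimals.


Max stress = 22.8 * 2.68 = 61.10 MPa

61.10


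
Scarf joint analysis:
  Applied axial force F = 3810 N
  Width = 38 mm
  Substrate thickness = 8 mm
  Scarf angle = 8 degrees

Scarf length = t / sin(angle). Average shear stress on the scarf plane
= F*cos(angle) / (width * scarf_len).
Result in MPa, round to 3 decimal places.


Scarf length = 8 / sin(8 deg) = 57.4824 mm
cos(8 deg) = 0.990268
Shear = 3810 * 0.990268 / (38 * 57.4824)
= 1.727 MPa

1.727


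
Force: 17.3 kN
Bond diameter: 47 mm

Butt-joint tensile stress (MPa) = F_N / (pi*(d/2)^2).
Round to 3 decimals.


F_N = 17.3 * 1000 = 17300.0 N
A = pi*(23.5)^2 = 1734.9445 mm^2
stress = 17300.0 / 1734.9445 = 9.972 MPa

9.972


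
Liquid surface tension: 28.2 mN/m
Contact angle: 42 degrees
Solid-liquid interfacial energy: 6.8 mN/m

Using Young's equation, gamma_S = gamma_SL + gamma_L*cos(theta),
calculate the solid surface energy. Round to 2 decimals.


gamma_S = 6.8 + 28.2 * cos(42)
= 27.76 mN/m

27.76


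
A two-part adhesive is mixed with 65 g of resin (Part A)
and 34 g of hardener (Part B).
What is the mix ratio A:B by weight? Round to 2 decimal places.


Mix ratio = mass_A / mass_B
= 65 / 34
= 1.91

1.91


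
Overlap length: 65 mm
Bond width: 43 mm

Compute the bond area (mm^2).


Bond area = 65 * 43 = 2795 mm^2

2795


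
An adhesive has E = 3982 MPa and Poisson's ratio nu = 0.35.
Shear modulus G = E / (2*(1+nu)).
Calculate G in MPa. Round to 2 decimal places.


G = 3982 / (2*(1+0.35))
= 3982 / 2.70
= 1474.81 MPa

1474.81


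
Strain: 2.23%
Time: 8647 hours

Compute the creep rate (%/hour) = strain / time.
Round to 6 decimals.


Creep rate = 2.23 / 8647
= 0.000258 %/h

0.000258


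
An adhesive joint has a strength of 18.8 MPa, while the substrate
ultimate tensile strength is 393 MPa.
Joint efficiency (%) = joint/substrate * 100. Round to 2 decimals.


Efficiency = 18.8 / 393 * 100
= 4.78%

4.78


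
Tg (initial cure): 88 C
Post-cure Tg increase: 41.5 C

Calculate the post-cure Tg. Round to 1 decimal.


Post-cure Tg = 88 + 41.5 = 129.5 C

129.5


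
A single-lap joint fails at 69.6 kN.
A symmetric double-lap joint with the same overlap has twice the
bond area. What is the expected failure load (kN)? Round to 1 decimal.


Double-lap load = 2 * 69.6 = 139.2 kN

139.2


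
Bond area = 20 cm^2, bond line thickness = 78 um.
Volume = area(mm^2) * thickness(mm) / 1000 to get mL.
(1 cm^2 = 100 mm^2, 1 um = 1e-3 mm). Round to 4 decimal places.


area_mm2 = 20 * 100 = 2000
blt_mm = 78 * 1e-3 = 0.078
vol_mm3 = 2000 * 0.078 = 156.0
vol_mL = 156.0 / 1000 = 0.1560 mL

0.1560


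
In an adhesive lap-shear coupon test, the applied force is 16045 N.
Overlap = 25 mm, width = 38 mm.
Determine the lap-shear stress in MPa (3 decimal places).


stress = F / (overlap * width)
= 16045 / (25 * 38)
= 16.889 MPa

16.889


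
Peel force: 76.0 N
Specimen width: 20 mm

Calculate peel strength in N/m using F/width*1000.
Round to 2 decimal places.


Peel strength = 76.0 / 20 * 1000 = 3800.00 N/m

3800.00


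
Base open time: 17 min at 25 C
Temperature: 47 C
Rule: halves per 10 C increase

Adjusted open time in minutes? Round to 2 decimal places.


Acceleration = 2^((47-25)/10) = 4.5948
Open time = 17 / 4.5948 = 3.70 min

3.70


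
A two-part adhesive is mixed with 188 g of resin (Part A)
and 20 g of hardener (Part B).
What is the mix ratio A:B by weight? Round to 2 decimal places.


Mix ratio = mass_A / mass_B
= 188 / 20
= 9.40

9.40


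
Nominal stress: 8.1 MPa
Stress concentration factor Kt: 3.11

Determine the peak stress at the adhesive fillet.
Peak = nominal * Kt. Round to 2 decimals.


Peak stress = 8.1 * 3.11
= 25.19 MPa

25.19


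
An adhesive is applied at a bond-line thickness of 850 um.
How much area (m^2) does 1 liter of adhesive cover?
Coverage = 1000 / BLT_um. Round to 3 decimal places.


Coverage = 1000 / 850 = 1.176 m^2

1.176


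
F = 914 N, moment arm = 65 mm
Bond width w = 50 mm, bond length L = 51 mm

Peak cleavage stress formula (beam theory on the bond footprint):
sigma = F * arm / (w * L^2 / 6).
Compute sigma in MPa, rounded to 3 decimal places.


sigma = (914 * 65) / (50 * 2601 / 6)
= 59410 * 6 / 130050
= 356460 / 130050
= 2.741 MPa

2.741


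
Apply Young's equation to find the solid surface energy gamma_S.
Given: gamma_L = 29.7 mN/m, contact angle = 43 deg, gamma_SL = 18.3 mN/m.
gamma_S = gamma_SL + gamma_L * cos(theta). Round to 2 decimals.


theta_rad = 43 * pi/180 = 0.750492
gamma_S = 18.3 + 29.7 * cos(0.750492)
= 40.02 mN/m

40.02


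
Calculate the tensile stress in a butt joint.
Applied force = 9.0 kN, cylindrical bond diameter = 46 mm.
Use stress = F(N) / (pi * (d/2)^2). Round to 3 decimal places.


A = pi * 23.0^2 = 1661.9025 mm^2
sigma = 9000.0 / 1661.9025 = 5.415 MPa

5.415


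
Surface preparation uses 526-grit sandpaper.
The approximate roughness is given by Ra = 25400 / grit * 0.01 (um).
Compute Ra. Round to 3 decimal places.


Ra = 25400 / 526 * 0.01
= 254 / 526
= 0.483 um

0.483


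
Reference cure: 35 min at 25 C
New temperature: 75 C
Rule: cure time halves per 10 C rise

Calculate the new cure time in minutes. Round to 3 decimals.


factor = 2^((75-25)/10) = 32.0000
t_new = 35 / 32.0000 = 1.094 min

1.094


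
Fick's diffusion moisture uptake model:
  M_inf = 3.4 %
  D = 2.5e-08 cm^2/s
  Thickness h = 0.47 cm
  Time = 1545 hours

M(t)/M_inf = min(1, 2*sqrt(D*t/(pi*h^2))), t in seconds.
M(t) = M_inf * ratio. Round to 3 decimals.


t_sec = 1545 * 3600 = 5562000
ratio = 2*sqrt(2.5e-08*5562000/(pi*0.47^2))
= min(1, 0.895247)
= 0.895247
M(t) = 3.4 * 0.895247 = 3.044 %

3.044


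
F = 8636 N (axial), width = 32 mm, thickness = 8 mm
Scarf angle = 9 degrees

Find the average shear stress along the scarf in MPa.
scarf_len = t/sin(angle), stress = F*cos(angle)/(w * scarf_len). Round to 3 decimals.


scarf_len = 8/sin(9 deg) = 51.1396
cos(9 deg) = 0.987688
stress = 8636*0.987688/(32*51.1396) = 5.212 MPa

5.212


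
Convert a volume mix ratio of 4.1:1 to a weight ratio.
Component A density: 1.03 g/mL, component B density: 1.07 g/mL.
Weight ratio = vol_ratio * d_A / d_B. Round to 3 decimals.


= 4.1 * 1.03 / 1.07 = 3.947

3.947


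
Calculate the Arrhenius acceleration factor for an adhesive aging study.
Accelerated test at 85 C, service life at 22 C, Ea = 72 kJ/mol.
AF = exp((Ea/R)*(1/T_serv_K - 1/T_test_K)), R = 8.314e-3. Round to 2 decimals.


T_test = 358.15 K, T_serv = 295.15 K
Ea/R = 72 / 0.008314 = 8660.09
AF = exp(8660.09 * (1/295.15 - 1/358.15))
= 174.38

174.38


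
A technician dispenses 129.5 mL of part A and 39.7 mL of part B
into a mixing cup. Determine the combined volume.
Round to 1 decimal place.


Combined volume = 129.5 + 39.7
= 169.2 mL

169.2


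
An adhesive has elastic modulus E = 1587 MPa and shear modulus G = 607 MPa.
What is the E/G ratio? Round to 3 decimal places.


E/G = 1587 / 607 = 2.614

2.614


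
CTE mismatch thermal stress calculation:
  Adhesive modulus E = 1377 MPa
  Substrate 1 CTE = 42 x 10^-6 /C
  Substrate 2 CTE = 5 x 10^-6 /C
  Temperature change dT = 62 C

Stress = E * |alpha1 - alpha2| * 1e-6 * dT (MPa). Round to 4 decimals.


delta_alpha = |42 - 5| = 37 x 10^-6/C
Stress = 1377 * 37e-6 * 62
= 3.1588 MPa

3.1588


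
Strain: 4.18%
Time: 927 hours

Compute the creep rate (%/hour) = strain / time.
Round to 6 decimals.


Creep rate = 4.18 / 927
= 0.004509 %/h

0.004509


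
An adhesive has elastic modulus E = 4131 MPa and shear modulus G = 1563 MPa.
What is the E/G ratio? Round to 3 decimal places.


E/G = 4131 / 1563 = 2.643

2.643


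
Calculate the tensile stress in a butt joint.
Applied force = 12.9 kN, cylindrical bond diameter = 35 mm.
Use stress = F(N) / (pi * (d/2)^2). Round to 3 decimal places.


A = pi * 17.5^2 = 962.1128 mm^2
sigma = 12900.0 / 962.1128 = 13.408 MPa

13.408


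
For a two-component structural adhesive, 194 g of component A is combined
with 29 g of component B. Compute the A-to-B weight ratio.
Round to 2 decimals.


Weight ratio A:B = 194 / 29
= 6.69

6.69


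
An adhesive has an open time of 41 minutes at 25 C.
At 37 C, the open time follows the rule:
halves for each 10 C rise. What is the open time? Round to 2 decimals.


Factor = 2^((37-25)/10) = 2.2974
Open time = 41 / 2.2974 = 17.85 min

17.85


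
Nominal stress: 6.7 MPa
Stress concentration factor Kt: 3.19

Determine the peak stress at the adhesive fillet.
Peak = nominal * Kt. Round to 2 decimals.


Peak stress = 6.7 * 3.19
= 21.37 MPa

21.37


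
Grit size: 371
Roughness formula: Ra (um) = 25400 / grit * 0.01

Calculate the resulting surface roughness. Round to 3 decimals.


Ra = 25400 / 371 * 0.01
= 0.685 um

0.685


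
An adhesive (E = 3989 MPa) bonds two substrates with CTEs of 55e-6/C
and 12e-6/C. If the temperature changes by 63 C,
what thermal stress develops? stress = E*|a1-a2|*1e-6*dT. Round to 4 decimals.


Stress = 3989 * |55 - 12| * 1e-6 * 63
= 10.8062 MPa

10.8062


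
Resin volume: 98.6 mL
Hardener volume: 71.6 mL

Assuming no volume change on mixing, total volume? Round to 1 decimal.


V_total = 98.6 + 71.6 = 170.2 mL

170.2


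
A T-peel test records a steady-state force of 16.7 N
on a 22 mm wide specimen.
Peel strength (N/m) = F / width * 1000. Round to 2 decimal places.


Peel strength = 16.7 / 22 * 1000
= 759.09 N/m

759.09


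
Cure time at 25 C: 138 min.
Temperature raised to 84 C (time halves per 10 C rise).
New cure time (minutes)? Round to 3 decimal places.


Acceleration factor = 2^(59/10) = 59.7141
New time = 138 / 59.7141 = 2.311 min

2.311


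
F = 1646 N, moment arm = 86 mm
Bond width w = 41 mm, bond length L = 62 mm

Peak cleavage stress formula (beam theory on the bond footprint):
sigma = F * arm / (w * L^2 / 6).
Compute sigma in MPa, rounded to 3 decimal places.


sigma = (1646 * 86) / (41 * 3844 / 6)
= 141556 * 6 / 157604
= 849336 / 157604
= 5.389 MPa

5.389


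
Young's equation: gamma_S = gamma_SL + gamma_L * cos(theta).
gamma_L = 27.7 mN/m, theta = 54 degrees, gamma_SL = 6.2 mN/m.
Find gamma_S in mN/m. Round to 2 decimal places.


cos(54 deg) = 0.587785
gamma_S = 6.2 + 27.7 * 0.587785
= 22.48 mN/m

22.48


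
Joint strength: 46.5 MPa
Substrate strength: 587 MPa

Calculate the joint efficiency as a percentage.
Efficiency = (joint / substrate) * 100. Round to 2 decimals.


Efficiency = (46.5 / 587) * 100 = 7.92%

7.92


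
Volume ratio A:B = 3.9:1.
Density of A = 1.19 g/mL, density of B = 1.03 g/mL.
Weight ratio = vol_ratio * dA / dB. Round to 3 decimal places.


Wt ratio = 3.9 * 1.19 / 1.03
= 4.506

4.506


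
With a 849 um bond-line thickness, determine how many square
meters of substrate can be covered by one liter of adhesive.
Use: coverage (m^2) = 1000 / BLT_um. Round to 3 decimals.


Coverage = 1000 / 849 = 1.178 m^2

1.178


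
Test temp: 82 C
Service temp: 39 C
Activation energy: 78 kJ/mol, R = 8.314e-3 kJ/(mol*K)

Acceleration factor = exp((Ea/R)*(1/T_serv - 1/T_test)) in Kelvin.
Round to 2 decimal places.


AF = exp((78/0.008314)*(1/312.15 - 1/355.15))
= 38.05

38.05


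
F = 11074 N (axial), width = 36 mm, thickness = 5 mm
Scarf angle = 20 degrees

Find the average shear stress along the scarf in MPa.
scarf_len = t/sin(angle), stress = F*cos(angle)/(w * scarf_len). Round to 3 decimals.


scarf_len = 5/sin(20 deg) = 14.6190
cos(20 deg) = 0.939693
stress = 11074*0.939693/(36*14.6190) = 19.773 MPa

19.773


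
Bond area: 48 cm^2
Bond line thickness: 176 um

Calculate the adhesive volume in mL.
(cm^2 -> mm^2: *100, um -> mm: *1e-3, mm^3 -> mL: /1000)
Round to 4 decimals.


V = 48*100 * 176*1e-3 / 1000
= 0.8448 mL

0.8448


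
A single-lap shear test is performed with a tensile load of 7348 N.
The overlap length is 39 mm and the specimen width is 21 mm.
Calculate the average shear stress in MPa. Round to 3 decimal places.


Shear stress = F / (overlap * width)
= 7348 / (39 * 21)
= 7348 / 819
= 8.972 MPa

8.972


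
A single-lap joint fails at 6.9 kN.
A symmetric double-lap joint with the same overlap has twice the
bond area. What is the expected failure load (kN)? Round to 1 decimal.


Double-lap load = 2 * 6.9 = 13.8 kN

13.8


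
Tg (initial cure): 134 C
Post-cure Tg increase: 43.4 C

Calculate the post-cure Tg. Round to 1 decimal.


Post-cure Tg = 134 + 43.4 = 177.4 C

177.4


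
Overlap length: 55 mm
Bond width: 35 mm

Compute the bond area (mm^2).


Bond area = 55 * 35 = 1925 mm^2

1925


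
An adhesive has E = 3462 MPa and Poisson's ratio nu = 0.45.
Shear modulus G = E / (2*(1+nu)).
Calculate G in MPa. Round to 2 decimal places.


G = 3462 / (2*(1+0.45))
= 3462 / 2.90
= 1193.79 MPa

1193.79


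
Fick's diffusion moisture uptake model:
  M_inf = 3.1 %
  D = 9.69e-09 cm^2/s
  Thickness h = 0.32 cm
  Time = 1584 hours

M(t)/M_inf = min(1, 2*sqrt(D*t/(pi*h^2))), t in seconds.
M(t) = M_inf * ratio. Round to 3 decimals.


t_sec = 1584 * 3600 = 5702400
ratio = 2*sqrt(9.69e-09*5702400/(pi*0.32^2))
= min(1, 0.828888)
= 0.828888
M(t) = 3.1 * 0.828888 = 2.570 %

2.570


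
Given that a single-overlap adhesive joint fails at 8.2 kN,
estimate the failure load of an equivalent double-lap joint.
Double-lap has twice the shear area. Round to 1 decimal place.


Double-lap factor = 2
Expected load = 8.2 * 2 = 16.4 kN

16.4


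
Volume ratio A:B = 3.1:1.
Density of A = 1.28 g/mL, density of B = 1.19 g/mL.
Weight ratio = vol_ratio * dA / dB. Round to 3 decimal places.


Wt ratio = 3.1 * 1.28 / 1.19
= 3.334

3.334


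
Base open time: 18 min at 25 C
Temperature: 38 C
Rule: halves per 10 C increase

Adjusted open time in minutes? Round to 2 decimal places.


Acceleration = 2^((38-25)/10) = 2.4623
Open time = 18 / 2.4623 = 7.31 min

7.31


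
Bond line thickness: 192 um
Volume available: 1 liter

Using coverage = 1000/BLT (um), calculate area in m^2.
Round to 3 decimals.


1 L = 1e6 mm^3, thickness = 192 um = 0.192 mm
Area = 1e6 / 0.192 mm^2 = (1e6 / 0.192) / 1e6 m^2 = 1000 / 192 m^2
= 5.208 m^2

5.208


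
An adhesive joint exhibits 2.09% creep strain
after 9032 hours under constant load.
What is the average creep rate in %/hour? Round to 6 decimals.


Creep rate = strain / time
= 2.09 / 9032
= 0.000231 %/h

0.000231


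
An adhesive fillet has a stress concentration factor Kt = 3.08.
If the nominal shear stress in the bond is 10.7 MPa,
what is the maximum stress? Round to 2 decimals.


Max stress = 10.7 * 3.08 = 32.96 MPa

32.96


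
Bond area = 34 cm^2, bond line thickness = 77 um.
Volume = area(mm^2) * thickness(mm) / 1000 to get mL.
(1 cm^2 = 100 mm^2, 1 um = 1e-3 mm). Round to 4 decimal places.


area_mm2 = 34 * 100 = 3400
blt_mm = 77 * 1e-3 = 0.077
vol_mm3 = 3400 * 0.077 = 261.8
vol_mL = 261.8 / 1000 = 0.2618 mL

0.2618


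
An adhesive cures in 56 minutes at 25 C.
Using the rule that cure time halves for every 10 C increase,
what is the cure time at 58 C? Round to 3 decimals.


Factor = 2^((58 - 25) / 10) = 9.8492
Cure time = 56 / 9.8492
= 5.686 minutes

5.686


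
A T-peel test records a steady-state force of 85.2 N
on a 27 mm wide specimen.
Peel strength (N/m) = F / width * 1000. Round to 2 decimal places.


Peel strength = 85.2 / 27 * 1000
= 3155.56 N/m

3155.56


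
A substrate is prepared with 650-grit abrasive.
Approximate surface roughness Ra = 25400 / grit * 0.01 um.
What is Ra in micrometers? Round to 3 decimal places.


Ra = 25400 / 650 * 0.01 = 0.391 um

0.391


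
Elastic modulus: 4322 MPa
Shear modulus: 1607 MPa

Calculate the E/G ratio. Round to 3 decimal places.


E / G = 4322 / 1607 = 2.689

2.689


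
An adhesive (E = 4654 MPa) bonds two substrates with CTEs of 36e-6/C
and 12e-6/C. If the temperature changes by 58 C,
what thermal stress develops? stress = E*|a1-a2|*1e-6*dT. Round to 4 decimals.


Stress = 4654 * |36 - 12| * 1e-6 * 58
= 6.4784 MPa

6.4784


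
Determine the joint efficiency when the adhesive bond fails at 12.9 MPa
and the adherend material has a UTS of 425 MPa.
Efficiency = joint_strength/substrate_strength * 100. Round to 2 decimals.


Joint efficiency = 12.9 / 425 * 100
= 3.04%

3.04


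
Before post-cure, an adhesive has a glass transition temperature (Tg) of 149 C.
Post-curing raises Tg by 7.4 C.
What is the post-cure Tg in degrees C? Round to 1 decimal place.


Tg_post = Tg_base + delta_Tg
= 149 + 7.4
= 156.4 C

156.4


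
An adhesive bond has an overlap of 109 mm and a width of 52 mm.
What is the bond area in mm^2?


Bond area = overlap * width
= 109 * 52
= 5668 mm^2

5668


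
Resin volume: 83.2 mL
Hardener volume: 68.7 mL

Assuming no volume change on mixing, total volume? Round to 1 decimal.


V_total = 83.2 + 68.7 = 151.9 mL

151.9


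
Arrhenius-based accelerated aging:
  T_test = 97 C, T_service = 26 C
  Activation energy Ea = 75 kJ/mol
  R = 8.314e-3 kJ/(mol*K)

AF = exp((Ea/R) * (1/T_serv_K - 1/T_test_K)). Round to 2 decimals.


T_test_K = 370.15, T_serv_K = 299.15
AF = exp((75/8.314e-3) * (1/299.15 - 1/370.15))
= 325.12

325.12


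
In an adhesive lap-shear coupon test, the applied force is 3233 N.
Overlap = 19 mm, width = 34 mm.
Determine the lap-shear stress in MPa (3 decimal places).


stress = F / (overlap * width)
= 3233 / (19 * 34)
= 5.005 MPa

5.005


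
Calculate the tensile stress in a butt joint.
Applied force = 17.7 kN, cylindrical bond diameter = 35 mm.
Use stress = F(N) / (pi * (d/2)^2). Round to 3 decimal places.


A = pi * 17.5^2 = 962.1128 mm^2
sigma = 17700.0 / 962.1128 = 18.397 MPa

18.397


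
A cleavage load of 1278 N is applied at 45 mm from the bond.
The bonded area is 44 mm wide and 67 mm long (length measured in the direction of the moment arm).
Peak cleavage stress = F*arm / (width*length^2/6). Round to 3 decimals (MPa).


Moment = 1278 * 45 = 57510 N*mm
Section modulus = 44 * 4489 / 6 = 197516 / 6 mm^3
Stress = 57510 / (197516 / 6) = 345060 / 197516
= 1.747 MPa

1.747


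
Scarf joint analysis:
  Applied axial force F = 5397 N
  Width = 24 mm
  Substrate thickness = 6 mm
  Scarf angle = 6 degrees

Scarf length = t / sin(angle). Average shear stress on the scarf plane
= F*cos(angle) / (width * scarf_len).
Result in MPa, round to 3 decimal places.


Scarf length = 6 / sin(6 deg) = 57.4006 mm
cos(6 deg) = 0.994522
Shear = 5397 * 0.994522 / (24 * 57.4006)
= 3.896 MPa

3.896


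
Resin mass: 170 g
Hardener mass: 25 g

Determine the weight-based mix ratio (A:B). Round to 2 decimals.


Ratio = 170 / 25 = 6.80

6.80


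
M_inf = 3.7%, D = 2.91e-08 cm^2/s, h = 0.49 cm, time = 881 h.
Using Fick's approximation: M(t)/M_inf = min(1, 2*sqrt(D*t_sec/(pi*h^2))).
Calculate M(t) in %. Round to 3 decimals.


t = 3171600 s
ratio = min(1, 2*sqrt(2.91e-08*3171600/(pi*0.2401)))
= 0.699592
M(t) = 3.7 * 0.699592 = 2.588%

2.588


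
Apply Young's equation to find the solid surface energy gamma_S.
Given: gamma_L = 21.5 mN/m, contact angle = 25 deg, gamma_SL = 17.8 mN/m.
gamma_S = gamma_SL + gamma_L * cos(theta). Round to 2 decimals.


theta_rad = 25 * pi/180 = 0.436332
gamma_S = 17.8 + 21.5 * cos(0.436332)
= 37.29 mN/m

37.29


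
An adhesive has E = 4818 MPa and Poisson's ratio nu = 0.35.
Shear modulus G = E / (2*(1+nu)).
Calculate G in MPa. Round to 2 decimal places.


G = 4818 / (2*(1+0.35))
= 4818 / 2.70
= 1784.44 MPa

1784.44


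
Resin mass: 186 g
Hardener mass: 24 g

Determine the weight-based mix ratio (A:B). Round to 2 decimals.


Ratio = 186 / 24 = 7.75

7.75


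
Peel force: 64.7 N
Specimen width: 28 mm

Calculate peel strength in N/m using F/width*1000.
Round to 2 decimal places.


Peel strength = 64.7 / 28 * 1000 = 2310.71 N/m

2310.71


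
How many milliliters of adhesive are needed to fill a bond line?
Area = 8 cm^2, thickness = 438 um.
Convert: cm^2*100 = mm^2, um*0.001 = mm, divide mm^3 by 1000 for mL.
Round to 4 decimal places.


= (8 * 100) * (438 * 0.001) / 1000
= 0.3504 mL

0.3504


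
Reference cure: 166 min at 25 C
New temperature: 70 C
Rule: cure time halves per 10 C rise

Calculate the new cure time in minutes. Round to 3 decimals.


factor = 2^((70-25)/10) = 22.6274
t_new = 166 / 22.6274 = 7.336 min

7.336


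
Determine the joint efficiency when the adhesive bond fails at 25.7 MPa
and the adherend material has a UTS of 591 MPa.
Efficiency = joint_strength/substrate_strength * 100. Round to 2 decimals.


Joint efficiency = 25.7 / 591 * 100
= 4.35%

4.35


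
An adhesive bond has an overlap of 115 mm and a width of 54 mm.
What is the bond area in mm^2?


Bond area = overlap * width
= 115 * 54
= 6210 mm^2

6210


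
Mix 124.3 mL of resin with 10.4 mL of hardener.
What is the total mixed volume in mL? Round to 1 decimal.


Total = 124.3 + 10.4 = 134.7 mL

134.7


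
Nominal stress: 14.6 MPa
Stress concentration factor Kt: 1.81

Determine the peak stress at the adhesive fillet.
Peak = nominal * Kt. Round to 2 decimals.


Peak stress = 14.6 * 1.81
= 26.43 MPa

26.43


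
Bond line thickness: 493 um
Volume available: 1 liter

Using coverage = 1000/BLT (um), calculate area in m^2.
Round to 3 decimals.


1 L = 1e6 mm^3, thickness = 493 um = 0.493 mm
Area = 1e6 / 0.493 mm^2 = (1e6 / 0.493) / 1e6 m^2 = 1000 / 493 m^2
= 2.028 m^2

2.028


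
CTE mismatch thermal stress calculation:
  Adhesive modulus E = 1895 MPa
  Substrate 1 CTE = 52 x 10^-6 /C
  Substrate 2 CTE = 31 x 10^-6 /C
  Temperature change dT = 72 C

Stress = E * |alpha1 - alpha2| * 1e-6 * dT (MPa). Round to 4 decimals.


delta_alpha = |52 - 31| = 21 x 10^-6/C
Stress = 1895 * 21e-6 * 72
= 2.8652 MPa

2.8652


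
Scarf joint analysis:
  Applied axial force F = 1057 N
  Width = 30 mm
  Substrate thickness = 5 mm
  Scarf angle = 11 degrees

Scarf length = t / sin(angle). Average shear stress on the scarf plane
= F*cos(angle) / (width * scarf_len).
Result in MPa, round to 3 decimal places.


Scarf length = 5 / sin(11 deg) = 26.2042 mm
cos(11 deg) = 0.981627
Shear = 1057 * 0.981627 / (30 * 26.2042)
= 1.320 MPa

1.320


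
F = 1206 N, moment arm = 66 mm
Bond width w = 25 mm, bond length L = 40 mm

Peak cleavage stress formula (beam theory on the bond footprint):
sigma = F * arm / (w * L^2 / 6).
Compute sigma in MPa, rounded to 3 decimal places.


sigma = (1206 * 66) / (25 * 1600 / 6)
= 79596 * 6 / 40000
= 477576 / 40000
= 11.939 MPa

11.939


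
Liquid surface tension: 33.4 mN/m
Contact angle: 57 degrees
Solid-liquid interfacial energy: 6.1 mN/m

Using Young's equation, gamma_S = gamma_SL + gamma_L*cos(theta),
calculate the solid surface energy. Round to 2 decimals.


gamma_S = 6.1 + 33.4 * cos(57)
= 24.29 mN/m

24.29


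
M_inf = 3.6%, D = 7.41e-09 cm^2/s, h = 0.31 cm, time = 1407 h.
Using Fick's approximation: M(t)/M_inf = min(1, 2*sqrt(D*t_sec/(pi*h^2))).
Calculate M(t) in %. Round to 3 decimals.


t = 5065200 s
ratio = min(1, 2*sqrt(7.41e-09*5065200/(pi*0.0961)))
= 0.705181
M(t) = 3.6 * 0.705181 = 2.539%

2.539


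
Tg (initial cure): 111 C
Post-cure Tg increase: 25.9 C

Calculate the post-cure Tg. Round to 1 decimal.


Post-cure Tg = 111 + 25.9 = 136.9 C

136.9


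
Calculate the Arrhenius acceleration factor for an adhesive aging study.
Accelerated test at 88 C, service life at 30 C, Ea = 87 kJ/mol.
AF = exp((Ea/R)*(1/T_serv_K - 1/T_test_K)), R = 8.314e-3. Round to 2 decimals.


T_test = 361.15 K, T_serv = 303.15 K
Ea/R = 87 / 0.008314 = 10464.28
AF = exp(10464.28 * (1/303.15 - 1/361.15))
= 255.60

255.60


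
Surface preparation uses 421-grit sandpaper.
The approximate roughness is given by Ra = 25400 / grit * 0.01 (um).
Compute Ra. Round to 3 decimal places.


Ra = 25400 / 421 * 0.01
= 254 / 421
= 0.603 um

0.603


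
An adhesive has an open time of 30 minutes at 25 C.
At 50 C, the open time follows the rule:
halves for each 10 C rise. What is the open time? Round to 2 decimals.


Factor = 2^((50-25)/10) = 5.6569
Open time = 30 / 5.6569 = 5.30 min

5.30


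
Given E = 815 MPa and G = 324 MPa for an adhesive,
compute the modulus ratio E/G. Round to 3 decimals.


E/G ratio = 815 / 324 = 2.515

2.515


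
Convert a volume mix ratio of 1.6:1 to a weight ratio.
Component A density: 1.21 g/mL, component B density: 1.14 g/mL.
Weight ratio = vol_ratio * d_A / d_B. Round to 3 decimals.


= 1.6 * 1.21 / 1.14 = 1.698

1.698
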